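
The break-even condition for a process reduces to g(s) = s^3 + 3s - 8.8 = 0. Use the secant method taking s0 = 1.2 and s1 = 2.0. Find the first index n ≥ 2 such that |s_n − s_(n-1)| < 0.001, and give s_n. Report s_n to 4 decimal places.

g(1.2) = -3.472000, g(2.0) = 5.200000
s2 = 2.000000 − 5.200000·(0.800000)/(8.672000) = 1.520295;  |Δ| = 0.479705
g(1.520295) = -0.725260
s3 = 1.520295 − (-0.725260)·(-0.479705)/(-5.925260) = 1.579012;  |Δ| = 0.058717
g(1.579012) = -0.126050
s4 = 1.579012 − (-0.126050)·(0.058717)/(0.599210) = 1.591363;  |Δ| = 0.012352
g(1.591363) = 0.004117
s5 = 1.591363 − 0.004117·(0.012352)/(0.130167) = 1.590973;  |Δ| = 0.000391
|s5 − s4| = 0.000391 < 0.001

n = 5, s_n = 1.5910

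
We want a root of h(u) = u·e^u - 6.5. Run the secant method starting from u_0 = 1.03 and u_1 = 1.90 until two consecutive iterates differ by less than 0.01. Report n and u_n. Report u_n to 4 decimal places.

n = 5, u_n = 1.4798

h(1.03) = -3.614902, h(1.90) = 6.203199
u_2 = 1.900000 − 6.203199·(0.870000)/(9.818102) = 1.350323;  |Δ| = 0.549677
h(1.350323) = -1.289546
u_3 = 1.350323 − (-1.289546)·(-0.549677)/(-7.492745) = 1.444926;  |Δ| = 0.094603
h(1.444926) = -0.371294
u_4 = 1.444926 − (-0.371294)·(0.094603)/(0.918252) = 1.483178;  |Δ| = 0.038252
h(1.483178) = 0.036261
u_5 = 1.483178 − 0.036261·(0.038252)/(0.407555) = 1.479775;  |Δ| = 0.003403
|u_5 − u_4| = 0.003403 < 0.01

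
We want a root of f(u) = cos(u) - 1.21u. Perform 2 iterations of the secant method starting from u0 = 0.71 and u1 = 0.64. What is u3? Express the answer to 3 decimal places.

0.655

f(0.71) = -0.10074, f(0.64) = 0.02770
u2 = 0.64000 − 0.02770·(0.64000 − 0.71000) / (0.02770 − (-0.10074)) = 0.64000 − (-0.00194)/(0.12843) = 0.65509
f(0.65509) = 0.00033
u3 = 0.65509 − 0.00033·(0.65509 − 0.64000) / (0.00033 − 0.02770) = 0.65509 − (0.00000)/(-0.02737) = 0.65527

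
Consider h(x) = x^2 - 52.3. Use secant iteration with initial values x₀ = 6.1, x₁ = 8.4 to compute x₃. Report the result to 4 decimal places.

7.2250

h(6.1) = -15.090000, h(8.4) = 18.260000
x₂ = 8.400000 − 18.260000·(8.400000 − 6.100000) / (18.260000 − (-15.090000)) = 8.400000 − (41.998000)/(33.350000) = 7.140690
h(7.140690) = -1.310551
x₃ = 7.140690 − (-1.310551)·(7.140690 − 8.400000) / (-1.310551 − 18.260000) = 7.140690 − (1.650391)/(-19.570551) = 7.225020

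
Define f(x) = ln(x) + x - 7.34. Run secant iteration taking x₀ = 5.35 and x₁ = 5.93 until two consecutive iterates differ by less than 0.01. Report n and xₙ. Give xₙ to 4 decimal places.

n = 3, xₙ = 5.6146

f(5.35) = -0.312903, f(5.93) = 0.370024
x₂ = 5.930000 − 0.370024·(0.580000)/(0.682928) = 5.615744;  |Δ| = 0.314256
f(5.615744) = 0.001318
x₃ = 5.615744 − 0.001318·(-0.314256)/(-0.368706) = 5.614621;  |Δ| = 0.001124
|x₃ − x₂| = 0.001124 < 0.01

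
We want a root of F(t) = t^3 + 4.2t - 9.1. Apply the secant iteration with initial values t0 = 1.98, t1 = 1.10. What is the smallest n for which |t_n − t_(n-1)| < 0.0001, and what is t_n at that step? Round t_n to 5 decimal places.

F(1.98) = 6.9783920, F(1.10) = -3.1490000
t2 = 1.1000000 − (-3.1490000)·(-0.8800000)/(-10.1273920) = 1.3736262;  |Δ| = 0.2736262
F(1.3736262) = -0.7389446
t3 = 1.3736262 − (-0.7389446)·(0.2736262)/(2.4100554) = 1.4575225;  |Δ| = 0.0838963
F(1.4575225) = 0.1179140
t4 = 1.4575225 − 0.1179140·(0.0838963)/(0.8568586) = 1.4459773;  |Δ| = 0.0115451
F(1.4459773) = -0.0035727
t5 = 1.4459773 − (-0.0035727)·(-0.0115451)/(-0.1214867) = 1.4463169;  |Δ| = 0.0003395
F(1.4463169) = -0.0000165
t6 = 1.4463169 − (-0.0000165)·(0.0003395)/(0.0035561) = 1.4463184;  |Δ| = 0.0000016
|t6 − t5| = 0.0000016 < 0.0001

n = 6, t_n = 1.44632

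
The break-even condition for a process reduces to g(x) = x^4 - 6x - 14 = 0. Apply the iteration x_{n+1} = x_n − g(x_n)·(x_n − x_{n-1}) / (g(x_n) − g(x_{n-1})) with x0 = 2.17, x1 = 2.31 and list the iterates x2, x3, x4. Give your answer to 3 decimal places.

2.294, 2.296, 2.296

g(2.17) = -4.84626, g(2.31) = 0.61396
x2 = 2.31000 − 0.61396·(2.31000 − 2.17000) / (0.61396 − (-4.84626)) = 2.31000 − (0.08595)/(5.46022) = 2.29426
g(2.29426) = -0.05985
x3 = 2.29426 − (-0.05985)·(2.29426 − 2.31000) / (-0.05985 − 0.61396) = 2.29426 − (0.00094)/(-0.67382) = 2.29566
g(2.29566) = -0.00064
x4 = 2.29566 − (-0.00064)·(2.29566 − 2.29426) / (-0.00064 − (-0.05985)) = 2.29566 − (0.00000)/(0.05922) = 2.29567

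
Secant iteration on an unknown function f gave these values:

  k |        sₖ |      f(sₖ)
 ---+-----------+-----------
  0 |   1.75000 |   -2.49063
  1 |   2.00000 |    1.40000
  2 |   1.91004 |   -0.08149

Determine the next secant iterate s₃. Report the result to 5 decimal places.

1.91499

s₃ = 1.91004 − (-0.08149)·(1.91004 − 2.00000) / (-0.08149 − 1.40000)
   = 1.91004 − (0.0073308)/(-1.4814900) = 1.9149883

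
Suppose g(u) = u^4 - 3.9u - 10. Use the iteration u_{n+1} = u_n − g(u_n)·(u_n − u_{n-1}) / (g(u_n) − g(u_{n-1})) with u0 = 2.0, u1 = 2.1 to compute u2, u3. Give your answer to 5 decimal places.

2.05886, 2.06077

g(2.0) = -1.8000000, g(2.1) = 1.2581000
u2 = 2.1000000 − 1.2581000·(2.1000000 − 2.0000000) / (1.2581000 − (-1.8000000)) = 2.1000000 − (0.1258100)/(3.0581000) = 2.0588601
g(2.0588601) = -0.0612403
u3 = 2.0588601 − (-0.0612403)·(2.0588601 − 2.1000000) / (-0.0612403 − 1.2581000) = 2.0588601 − (0.0025194)/(-1.3193403) = 2.0607697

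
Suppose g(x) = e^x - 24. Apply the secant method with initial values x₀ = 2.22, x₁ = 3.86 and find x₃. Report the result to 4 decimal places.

g(2.22) = -14.792669, g(3.86) = 23.465351
x₂ = 3.860000 − 23.465351·(3.860000 − 2.220000) / (23.465351 − (-14.792669)) = 3.860000 − (38.483176)/(38.258021) = 2.854115
g(2.854115) = -6.640936
x₃ = 2.854115 − (-6.640936)·(2.854115 − 3.860000) / (-6.640936 − 23.465351) = 2.854115 − (6.680019)/(-30.106287) = 3.075996

3.0760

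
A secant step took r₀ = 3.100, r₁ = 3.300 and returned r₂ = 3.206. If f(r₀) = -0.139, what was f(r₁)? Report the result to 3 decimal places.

The secant line through (3.100, -0.139) and (3.300, f(r₁)) crosses zero at r₂ = 3.206.
So (3.100, -0.139), (3.300, f(r₁)), (3.206, 0) are collinear:
f(r₁) = -0.139 · (3.300 − 3.206) / (3.100 − 3.206) = -0.139 · (0.09400)/(-0.10600) = 0.12326

0.123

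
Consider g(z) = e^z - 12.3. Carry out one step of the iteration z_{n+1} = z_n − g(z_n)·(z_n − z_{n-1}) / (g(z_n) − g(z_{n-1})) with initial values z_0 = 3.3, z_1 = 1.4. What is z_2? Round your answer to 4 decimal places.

g(3.3) = 14.812639, g(1.4) = -8.244800
z_2 = 1.400000 − (-8.244800)·(1.400000 − 3.300000) / (-8.244800 − 14.812639) = 1.400000 − (15.665120)/(-23.057439) = 2.079395

2.0794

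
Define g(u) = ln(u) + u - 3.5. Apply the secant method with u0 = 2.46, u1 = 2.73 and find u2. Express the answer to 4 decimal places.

2.5609

g(2.46) = -0.139839, g(2.73) = 0.234302
u2 = 2.730000 − 0.234302·(2.730000 − 2.460000) / (0.234302 − (-0.139839)) = 2.730000 − (0.063261)/(0.374140) = 2.560915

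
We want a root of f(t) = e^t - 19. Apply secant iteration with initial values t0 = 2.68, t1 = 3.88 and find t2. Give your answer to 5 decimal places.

f(2.68) = -4.4149067, f(3.88) = 29.4242151
t2 = 3.8800000 − 29.4242151·(3.8800000 − 2.6800000) / (29.4242151 − (-4.4149067)) = 3.8800000 − (35.3090581)/(33.8391218) = 2.8365610

2.83656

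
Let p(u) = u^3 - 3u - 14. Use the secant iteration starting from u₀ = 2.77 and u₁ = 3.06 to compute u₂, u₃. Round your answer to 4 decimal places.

p(2.77) = -1.056067, p(3.06) = 5.472616
u₂ = 3.060000 − 5.472616·(3.060000 − 2.770000) / (5.472616 − (-1.056067)) = 3.060000 − (1.587059)/(6.528683) = 2.816910
p(2.816910) = -0.098603
u₃ = 2.816910 − (-0.098603)·(2.816910 − 3.060000) / (-0.098603 − 5.472616) = 2.816910 − (0.023970)/(-5.571219) = 2.821212

2.8169, 2.8212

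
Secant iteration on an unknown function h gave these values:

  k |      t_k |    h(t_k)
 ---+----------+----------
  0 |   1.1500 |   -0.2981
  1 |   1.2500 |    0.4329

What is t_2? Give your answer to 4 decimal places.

t_2 = 1.2500 − 0.4329·(1.2500 − 1.1500) / (0.4329 − (-0.2981))
   = 1.2500 − (0.043290)/(0.731000) = 1.190780

1.1908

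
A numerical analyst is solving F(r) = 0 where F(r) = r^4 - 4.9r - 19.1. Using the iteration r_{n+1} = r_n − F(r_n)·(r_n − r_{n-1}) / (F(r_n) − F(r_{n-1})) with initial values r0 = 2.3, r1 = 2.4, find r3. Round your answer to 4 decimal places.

F(2.3) = -2.385900, F(2.4) = 2.317600
r2 = 2.400000 − 2.317600·(2.400000 − 2.300000) / (2.317600 − (-2.385900)) = 2.400000 − (0.231760)/(4.703500) = 2.350726
F(2.350726) = -0.082843
r3 = 2.350726 − (-0.082843)·(2.350726 − 2.400000) / (-0.082843 − 2.317600) = 2.350726 − (0.004082)/(-2.400443) = 2.352427

2.3524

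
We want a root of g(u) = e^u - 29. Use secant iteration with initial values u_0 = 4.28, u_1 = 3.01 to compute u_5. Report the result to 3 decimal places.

g(4.28) = 43.24044, g(3.01) = -8.71260
u_2 = 3.01000 − (-8.71260)·(3.01000 − 4.28000) / (-8.71260 − 43.24044) = 3.01000 − (11.06500)/(-51.95304) = 3.22298
g(3.22298) = -3.89716
u_3 = 3.22298 − (-3.89716)·(3.22298 − 3.01000) / (-3.89716 − (-8.71260)) = 3.22298 − (-0.83002)/(4.81544) = 3.39535
g(3.39535) = 0.82502
u_4 = 3.39535 − 0.82502·(3.39535 − 3.22298) / (0.82502 − (-3.89716)) = 3.39535 − (0.14221)/(4.72218) = 3.36523
g(3.36523) = -0.05976
u_5 = 3.36523 − (-0.05976)·(3.36523 − 3.39535) / (-0.05976 − 0.82502) = 3.36523 − (0.00180)/(-0.88477) = 3.36727

3.367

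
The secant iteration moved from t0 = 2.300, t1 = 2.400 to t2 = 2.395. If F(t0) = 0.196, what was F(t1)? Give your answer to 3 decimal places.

The secant line through (2.300, 0.196) and (2.400, F(t1)) crosses zero at t2 = 2.395.
So (2.300, 0.196), (2.400, F(t1)), (2.395, 0) are collinear:
F(t1) = 0.196 · (2.400 − 2.395) / (2.300 − 2.395) = 0.196 · (0.00500)/(-0.09500) = -0.01032

-0.010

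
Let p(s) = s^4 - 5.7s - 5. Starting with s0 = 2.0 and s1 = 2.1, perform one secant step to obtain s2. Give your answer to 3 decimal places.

p(2.0) = -0.40000, p(2.1) = 2.47810
s2 = 2.10000 − 2.47810·(2.10000 − 2.00000) / (2.47810 − (-0.40000)) = 2.10000 − (0.24781)/(2.87810) = 2.01390

2.014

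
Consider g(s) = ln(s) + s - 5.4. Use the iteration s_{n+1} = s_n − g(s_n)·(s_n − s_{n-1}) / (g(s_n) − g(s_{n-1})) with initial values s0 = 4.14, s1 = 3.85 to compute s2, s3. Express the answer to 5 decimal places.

4.01149, 4.01097

g(4.14) = 0.1606958, g(3.85) = -0.2019269
s2 = 3.8500000 − (-0.2019269)·(3.8500000 − 4.1400000) / (-0.2019269 − 0.1606958) = 3.8500000 − (0.0585588)/(-0.3626226) = 4.0114868
g(4.0114868) = 0.0006488
s3 = 4.0114868 − 0.0006488·(4.0114868 − 3.8500000) / (0.0006488 − (-0.2019269)) = 4.0114868 − (0.0001048)/(0.2025757) = 4.0109696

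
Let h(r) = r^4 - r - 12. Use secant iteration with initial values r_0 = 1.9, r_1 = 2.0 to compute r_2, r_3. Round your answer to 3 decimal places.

1.930, 1.932

h(1.9) = -0.86790, h(2.0) = 2.00000
r_2 = 2.00000 − 2.00000·(2.00000 − 1.90000) / (2.00000 − (-0.86790)) = 2.00000 − (0.20000)/(2.86790) = 1.93026
h(1.93026) = -0.04783
r_3 = 1.93026 − (-0.04783)·(1.93026 − 2.00000) / (-0.04783 − 2.00000) = 1.93026 − (0.00334)/(-2.04783) = 1.93189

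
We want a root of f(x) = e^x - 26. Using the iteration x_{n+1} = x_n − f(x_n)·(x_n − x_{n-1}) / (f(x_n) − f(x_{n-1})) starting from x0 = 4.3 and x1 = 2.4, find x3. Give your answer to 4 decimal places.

f(4.3) = 47.699794, f(2.4) = -14.976824
x2 = 2.400000 − (-14.976824)·(2.400000 − 4.300000) / (-14.976824 − 47.699794) = 2.400000 − (28.455965)/(-62.676617) = 2.854012
f(2.854012) = -8.642712
x3 = 2.854012 − (-8.642712)·(2.854012 − 2.400000) / (-8.642712 − (-14.976824)) = 2.854012 − (-3.923899)/(6.334111) = 3.473499

3.4735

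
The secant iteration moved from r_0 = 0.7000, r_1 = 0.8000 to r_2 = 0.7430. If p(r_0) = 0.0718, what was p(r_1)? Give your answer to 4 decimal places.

The secant line through (0.7000, 0.0718) and (0.8000, p(r_1)) crosses zero at r_2 = 0.7430.
So (0.7000, 0.0718), (0.8000, p(r_1)), (0.7430, 0) are collinear:
p(r_1) = 0.0718 · (0.8000 − 0.7430) / (0.7000 − 0.7430) = 0.0718 · (0.057000)/(-0.043000) = -0.095177

-0.0952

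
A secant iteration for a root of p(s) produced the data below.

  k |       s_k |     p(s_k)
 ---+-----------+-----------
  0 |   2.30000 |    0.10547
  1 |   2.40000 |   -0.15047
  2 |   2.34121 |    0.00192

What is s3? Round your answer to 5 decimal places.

2.34195

s3 = 2.34121 − 0.00192·(2.34121 − 2.40000) / (0.00192 − (-0.15047))
   = 2.34121 − (-0.0001129)/(0.1523900) = 2.3419507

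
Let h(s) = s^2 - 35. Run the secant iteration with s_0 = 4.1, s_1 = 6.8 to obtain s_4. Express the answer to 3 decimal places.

5.916

h(4.1) = -18.19000, h(6.8) = 11.24000
s_2 = 6.80000 − 11.24000·(6.80000 − 4.10000) / (11.24000 − (-18.19000)) = 6.80000 − (30.34800)/(29.43000) = 5.76881
h(5.76881) = -1.72086
s_3 = 5.76881 − (-1.72086)·(5.76881 − 6.80000) / (-1.72086 − 11.24000) = 5.76881 − (1.77454)/(-12.96086) = 5.90572
h(5.90572) = -0.12244
s_4 = 5.90572 − (-0.12244)·(5.90572 − 5.76881) / (-0.12244 − (-1.72086)) = 5.90572 − (-0.01676)/(1.59842) = 5.91621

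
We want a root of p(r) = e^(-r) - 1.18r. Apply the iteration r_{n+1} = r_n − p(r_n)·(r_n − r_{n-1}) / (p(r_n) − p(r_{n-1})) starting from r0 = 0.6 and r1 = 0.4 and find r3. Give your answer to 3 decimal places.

p(0.6) = -0.15919, p(0.4) = 0.19832
r2 = 0.40000 − 0.19832·(0.40000 − 0.60000) / (0.19832 − (-0.15919)) = 0.40000 − (-0.03966)/(0.35751) = 0.51095
p(0.51095) = -0.00299
r3 = 0.51095 − (-0.00299)·(0.51095 − 0.40000) / (-0.00299 − 0.19832) = 0.51095 − (-0.00033)/(-0.20131) = 0.50930

0.509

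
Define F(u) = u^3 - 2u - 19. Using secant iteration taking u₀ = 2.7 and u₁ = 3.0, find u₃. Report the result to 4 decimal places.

2.9174

F(2.7) = -4.717000, F(3.0) = 2.000000
u₂ = 3.000000 − 2.000000·(3.000000 − 2.700000) / (2.000000 − (-4.717000)) = 3.000000 − (0.600000)/(6.717000) = 2.910674
F(2.910674) = -0.162041
u₃ = 2.910674 − (-0.162041)·(2.910674 − 3.000000) / (-0.162041 − 2.000000) = 2.910674 − (0.014474)/(-2.162041) = 2.917369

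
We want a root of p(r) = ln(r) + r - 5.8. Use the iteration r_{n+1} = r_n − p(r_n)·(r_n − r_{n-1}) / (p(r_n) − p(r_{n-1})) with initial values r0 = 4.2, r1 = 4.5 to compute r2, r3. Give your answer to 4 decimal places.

p(4.2) = -0.164915, p(4.5) = 0.204077
r2 = 4.500000 − 0.204077·(4.500000 − 4.200000) / (0.204077 − (-0.164915)) = 4.500000 − (0.061223)/(0.368993) = 4.334080
p(4.334080) = 0.000590
r3 = 4.334080 − 0.000590·(4.334080 − 4.500000) / (0.000590 − 0.204077) = 4.334080 − (-0.000098)/(-0.203488) = 4.333599

4.3341, 4.3336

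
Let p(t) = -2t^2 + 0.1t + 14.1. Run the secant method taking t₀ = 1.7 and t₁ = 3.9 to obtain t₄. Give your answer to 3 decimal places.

2.682

p(1.7) = 8.49000, p(3.9) = -15.93000
t₂ = 3.90000 − (-15.93000)·(3.90000 − 1.70000) / (-15.93000 − 8.49000) = 3.90000 − (-35.04600)/(-24.42000) = 2.46486
p(2.46486) = 2.19537
t₃ = 2.46486 − 2.19537·(2.46486 − 3.90000) / (2.19537 − (-15.93000)) = 2.46486 − (-3.15065)/(18.12537) = 2.63869
p(2.63869) = 0.43850
t₄ = 2.63869 − 0.43850·(2.63869 − 2.46486) / (0.43850 − 2.19537) = 2.63869 − (0.07622)/(-1.75687) = 2.68208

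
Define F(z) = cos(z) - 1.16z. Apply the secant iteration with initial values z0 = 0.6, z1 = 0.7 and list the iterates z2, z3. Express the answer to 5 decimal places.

F(0.6) = 0.1293356, F(0.7) = -0.0471578
z2 = 0.7000000 − (-0.0471578)·(0.7000000 − 0.6000000) / (-0.0471578 − 0.1293356) = 0.7000000 − (-0.0047158)/(-0.1764934) = 0.6732807
F(0.6732807) = 0.0007746
z3 = 0.6732807 − 0.0007746·(0.6732807 − 0.7000000) / (0.0007746 − (-0.0471578)) = 0.6732807 − (-0.0000207)/(0.0479324) = 0.6737125

0.67328, 0.67371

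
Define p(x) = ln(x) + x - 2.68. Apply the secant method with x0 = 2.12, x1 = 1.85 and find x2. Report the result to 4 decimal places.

1.9928

p(2.12) = 0.191416, p(1.85) = -0.214814
x2 = 1.850000 − (-0.214814)·(1.850000 − 2.120000) / (-0.214814 − 0.191416) = 1.850000 − (0.058000)/(-0.406230) = 1.992776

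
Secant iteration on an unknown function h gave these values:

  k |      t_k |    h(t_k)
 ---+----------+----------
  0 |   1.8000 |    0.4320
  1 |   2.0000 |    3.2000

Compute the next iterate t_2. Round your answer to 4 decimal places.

1.7688

t_2 = 2.0000 − 3.2000·(2.0000 − 1.8000) / (3.2000 − 0.4320)
   = 2.0000 − (0.640000)/(2.768000) = 1.768786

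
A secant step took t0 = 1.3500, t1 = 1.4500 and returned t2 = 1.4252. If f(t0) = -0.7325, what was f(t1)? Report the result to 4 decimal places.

The secant line through (1.3500, -0.7325) and (1.4500, f(t1)) crosses zero at t2 = 1.4252.
So (1.3500, -0.7325), (1.4500, f(t1)), (1.4252, 0) are collinear:
f(t1) = -0.7325 · (1.4500 − 1.4252) / (1.3500 − 1.4252) = -0.7325 · (0.024800)/(-0.075200) = 0.241569

0.2416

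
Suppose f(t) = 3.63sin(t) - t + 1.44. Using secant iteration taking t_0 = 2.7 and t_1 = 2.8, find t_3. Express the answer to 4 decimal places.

2.7673

f(2.7) = 0.291389, f(2.8) = -0.143993
t_2 = 2.800000 − (-0.143993)·(2.800000 − 2.700000) / (-0.143993 − 0.291389) = 2.800000 − (-0.014399)/(-0.435382) = 2.766927
f(2.766927) = 0.001512
t_3 = 2.766927 − 0.001512·(2.766927 − 2.800000) / (0.001512 − (-0.143993)) = 2.766927 − (-0.000050)/(0.145505) = 2.767271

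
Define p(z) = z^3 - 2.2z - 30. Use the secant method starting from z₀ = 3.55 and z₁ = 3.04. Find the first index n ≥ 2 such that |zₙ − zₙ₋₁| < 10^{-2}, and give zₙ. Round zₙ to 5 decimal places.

n = 4, zₙ = 3.34281

p(3.55) = 6.9288750, p(3.04) = -8.5935360
z₂ = 3.0400000 − (-8.5935360)·(-0.5100000)/(-15.5224110) = 3.3223468;  |Δ| = 0.2823468
p(3.3223468) = -0.6371374
z₃ = 3.3223468 − (-0.6371374)·(0.2823468)/(7.9563986) = 3.3449568;  |Δ| = 0.0226099
p(3.3449568) = 0.0669324
z₄ = 3.3449568 − 0.0669324·(0.0226099)/(0.7040698) = 3.3428073;  |Δ| = 0.0021494
|z₄ − z₃| = 0.0021494 < 10^{-2}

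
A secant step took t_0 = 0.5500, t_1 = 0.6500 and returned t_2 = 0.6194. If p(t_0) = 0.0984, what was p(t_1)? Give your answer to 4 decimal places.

The secant line through (0.5500, 0.0984) and (0.6500, p(t_1)) crosses zero at t_2 = 0.6194.
So (0.5500, 0.0984), (0.6500, p(t_1)), (0.6194, 0) are collinear:
p(t_1) = 0.0984 · (0.6500 − 0.6194) / (0.5500 − 0.6194) = 0.0984 · (0.030600)/(-0.069400) = -0.043387

-0.0434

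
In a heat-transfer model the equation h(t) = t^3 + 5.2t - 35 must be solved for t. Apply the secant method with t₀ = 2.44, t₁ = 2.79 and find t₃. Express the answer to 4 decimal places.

h(2.44) = -7.785216, h(2.79) = 1.225639
t₂ = 2.790000 − 1.225639·(2.790000 − 2.440000) / (1.225639 − (-7.785216)) = 2.790000 − (0.428974)/(9.010855) = 2.742394
h(2.742394) = -0.114769
t₃ = 2.742394 − (-0.114769)·(2.742394 − 2.790000) / (-0.114769 − 1.225639) = 2.742394 − (0.005464)/(-1.340408) = 2.746470

2.7465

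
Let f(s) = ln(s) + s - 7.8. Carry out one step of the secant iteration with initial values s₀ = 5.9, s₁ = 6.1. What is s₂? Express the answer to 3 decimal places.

f(5.9) = -0.12505, f(6.1) = 0.10829
s₂ = 6.10000 − 0.10829·(6.10000 − 5.90000) / (0.10829 − (-0.12505)) = 6.10000 − (0.02166)/(0.23334) = 6.00718

6.007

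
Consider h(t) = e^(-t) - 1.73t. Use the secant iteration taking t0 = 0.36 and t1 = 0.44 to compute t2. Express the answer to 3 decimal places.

h(0.36) = 0.07488, h(0.44) = -0.11716
t2 = 0.44000 − (-0.11716)·(0.44000 − 0.36000) / (-0.11716 − 0.07488) = 0.44000 − (-0.00937)/(-0.19204) = 0.39119

0.391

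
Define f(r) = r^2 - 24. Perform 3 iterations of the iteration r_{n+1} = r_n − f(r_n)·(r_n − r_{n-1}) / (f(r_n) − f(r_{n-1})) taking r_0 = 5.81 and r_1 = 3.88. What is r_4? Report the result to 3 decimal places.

4.899

f(5.81) = 9.75610, f(3.88) = -8.94560
r_2 = 3.88000 − (-8.94560)·(3.88000 − 5.81000) / (-8.94560 − 9.75610) = 3.88000 − (17.26501)/(-18.70170) = 4.80318
f(4.80318) = -0.92948
r_3 = 4.80318 − (-0.92948)·(4.80318 − 3.88000) / (-0.92948 − (-8.94560)) = 4.80318 − (-0.85807)/(8.01612) = 4.91022
f(4.91022) = 0.11028
r_4 = 4.91022 − 0.11028·(4.91022 − 4.80318) / (0.11028 − (-0.92948)) = 4.91022 − (0.01180)/(1.03975) = 4.89887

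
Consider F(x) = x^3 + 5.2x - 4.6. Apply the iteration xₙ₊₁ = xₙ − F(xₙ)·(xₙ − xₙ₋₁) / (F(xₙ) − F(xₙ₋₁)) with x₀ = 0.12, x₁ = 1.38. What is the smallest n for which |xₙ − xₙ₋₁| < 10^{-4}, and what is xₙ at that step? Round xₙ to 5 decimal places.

F(0.12) = -3.9742720, F(1.38) = 5.2040720
x₂ = 1.3800000 − 5.2040720·(1.2600000)/(9.1783440) = 0.6655867;  |Δ| = 0.7144133
F(0.6655867) = -0.8440903
x₃ = 0.6655867 − (-0.8440903)·(-0.7144133)/(-6.0481623) = 0.7652913;  |Δ| = 0.0997045
F(0.7652913) = -0.1722766
x₄ = 0.7652913 − (-0.1722766)·(0.0997045)/(0.6718137) = 0.7908590;  |Δ| = 0.0255677
F(0.7908590) = 0.0071161
x₅ = 0.7908590 − 0.0071161·(0.0255677)/(0.1793927) = 0.7898448;  |Δ| = 0.0010142
F(0.7898448) = -0.0000584
x₆ = 0.7898448 − (-0.0000584)·(-0.0010142)/(-0.0071745) = 0.7898531;  |Δ| = 0.0000083
|x₆ − x₅| = 0.0000083 < 10^{-4}

n = 6, xₙ = 0.78985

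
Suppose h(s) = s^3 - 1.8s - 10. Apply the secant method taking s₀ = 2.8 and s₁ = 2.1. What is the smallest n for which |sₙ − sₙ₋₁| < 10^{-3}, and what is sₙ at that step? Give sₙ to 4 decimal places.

h(2.8) = 6.912000, h(2.1) = -4.519000
s₂ = 2.100000 − (-4.519000)·(-0.700000)/(-11.431000) = 2.376730;  |Δ| = 0.276730
h(2.376730) = -0.852334
s₃ = 2.376730 − (-0.852334)·(0.276730)/(3.666666) = 2.441057;  |Δ| = 0.064327
h(2.441057) = 0.151771
s₄ = 2.441057 − 0.151771·(0.064327)/(1.004105) = 2.431334;  |Δ| = 0.009723
h(2.431334) = -0.003849
s₅ = 2.431334 − (-0.003849)·(-0.009723)/(-0.155620) = 2.431575;  |Δ| = 0.000240
|s₅ − s₄| = 0.000240 < 10^{-3}

n = 5, sₙ = 2.4316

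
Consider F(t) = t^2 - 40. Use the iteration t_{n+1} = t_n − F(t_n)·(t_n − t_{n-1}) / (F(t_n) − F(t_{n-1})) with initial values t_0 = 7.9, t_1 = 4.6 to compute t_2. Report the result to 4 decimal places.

6.1072

F(7.9) = 22.410000, F(4.6) = -18.840000
t_2 = 4.600000 − (-18.840000)·(4.600000 − 7.900000) / (-18.840000 − 22.410000) = 4.600000 − (62.172000)/(-41.250000) = 6.107200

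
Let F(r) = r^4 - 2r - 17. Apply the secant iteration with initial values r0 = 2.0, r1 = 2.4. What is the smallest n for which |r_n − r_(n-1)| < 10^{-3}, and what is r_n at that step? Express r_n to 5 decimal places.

n = 5, r_n = 2.14821

F(2.0) = -5.0000000, F(2.4) = 11.3776000
r2 = 2.4000000 − 11.3776000·(0.4000000)/(16.3776000) = 2.1221180;  |Δ| = 0.2778820
F(2.1221180) = -0.9637608
r3 = 2.1221180 − (-0.9637608)·(-0.2778820)/(-12.3413608) = 2.1438184;  |Δ| = 0.0217003
F(2.1438184) = -0.1648146
r4 = 2.1438184 − (-0.1648146)·(0.0217003)/(0.7989461) = 2.1482949;  |Δ| = 0.0044766
F(2.1482949) = 0.0032141
r5 = 2.1482949 − 0.0032141·(0.0044766)/(0.1680287) = 2.1482093;  |Δ| = 0.0000856
|r5 − r4| = 0.0000856 < 10^{-3}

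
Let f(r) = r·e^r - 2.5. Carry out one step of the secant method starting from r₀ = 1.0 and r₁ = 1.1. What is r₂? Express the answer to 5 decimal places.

f(1.0) = 0.2182818, f(1.1) = 0.8045826
r₂ = 1.1000000 − 0.8045826·(1.1000000 − 1.0000000) / (0.8045826 − 0.2182818) = 1.1000000 − (0.0804583)/(0.5863008) = 0.9627697

0.96277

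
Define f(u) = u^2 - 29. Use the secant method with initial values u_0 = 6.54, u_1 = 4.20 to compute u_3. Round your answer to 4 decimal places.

5.4011

f(6.54) = 13.771600, f(4.20) = -11.360000
u_2 = 4.200000 − (-11.360000)·(4.200000 − 6.540000) / (-11.360000 − 13.771600) = 4.200000 − (26.582400)/(-25.131600) = 5.257728
f(5.257728) = -1.356295
u_3 = 5.257728 − (-1.356295)·(5.257728 − 4.200000) / (-1.356295 − (-11.360000)) = 5.257728 − (-1.434591)/(10.003705) = 5.401134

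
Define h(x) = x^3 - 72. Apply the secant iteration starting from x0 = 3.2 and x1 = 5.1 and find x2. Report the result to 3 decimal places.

3.946

h(3.2) = -39.23200, h(5.1) = 60.65100
x2 = 5.10000 − 60.65100·(5.10000 − 3.20000) / (60.65100 − (-39.23200)) = 5.10000 − (115.23690)/(99.88300) = 3.94628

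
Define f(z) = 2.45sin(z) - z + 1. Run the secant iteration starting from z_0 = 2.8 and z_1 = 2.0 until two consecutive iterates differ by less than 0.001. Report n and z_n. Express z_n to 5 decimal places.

n = 5, z_n = 2.48858

f(2.8) = -0.9792790, f(2.0) = 1.2277787
z_2 = 2.0000000 − 1.2277787·(-0.8000000)/(2.2070577) = 2.4450373;  |Δ| = 0.4450373
f(2.4450373) = 0.1268320
z_3 = 2.4450373 − 0.1268320·(0.4450373)/(-1.1009467) = 2.4963067;  |Δ| = 0.0512695
f(2.4963067) = -0.0228109
z_4 = 2.4963067 − (-0.0228109)·(0.0512695)/(-0.1496428) = 2.4884915;  |Δ| = 0.0078153
f(2.4884915) = 0.0002567
z_5 = 2.4884915 − 0.0002567·(-0.0078153)/(0.0230675) = 2.4885784;  |Δ| = 0.0000870
|z_5 − z_4| = 0.0000870 < 0.001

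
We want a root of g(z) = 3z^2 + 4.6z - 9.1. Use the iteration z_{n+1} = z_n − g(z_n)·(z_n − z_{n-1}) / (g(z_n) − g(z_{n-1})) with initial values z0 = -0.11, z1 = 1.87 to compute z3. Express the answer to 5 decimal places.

1.08845

g(-0.11) = -9.5697000, g(1.87) = 9.9927000
z2 = 1.8700000 − 9.9927000·(1.8700000 − (-0.1100000)) / (9.9927000 − (-9.5697000)) = 1.8700000 − (19.7855460)/(19.5624000) = 0.8585931
g(0.8585931) = -2.9389252
z3 = 0.8585931 − (-2.9389252)·(0.8585931 − 1.8700000) / (-2.9389252 − 9.9927000) = 0.8585931 − (2.9724492)/(-12.9316252) = 1.0884520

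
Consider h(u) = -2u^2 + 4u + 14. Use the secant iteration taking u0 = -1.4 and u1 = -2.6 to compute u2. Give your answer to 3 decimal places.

-1.773

h(-1.4) = 4.48000, h(-2.6) = -9.92000
u2 = -2.60000 − (-9.92000)·(-2.60000 − (-1.40000)) / (-9.92000 − 4.48000) = -2.60000 − (11.90400)/(-14.40000) = -1.77333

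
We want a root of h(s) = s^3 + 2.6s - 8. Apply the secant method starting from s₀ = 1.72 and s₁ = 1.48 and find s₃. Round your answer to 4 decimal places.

1.5751

h(1.72) = 1.560448, h(1.48) = -0.910208
s₂ = 1.480000 − (-0.910208)·(1.480000 − 1.720000) / (-0.910208 − 1.560448) = 1.480000 − (0.218450)/(-2.470656) = 1.568418
h(1.568418) = -0.063909
s₃ = 1.568418 − (-0.063909)·(1.568418 − 1.480000) / (-0.063909 − (-0.910208)) = 1.568418 − (-0.005651)/(0.846299) = 1.575095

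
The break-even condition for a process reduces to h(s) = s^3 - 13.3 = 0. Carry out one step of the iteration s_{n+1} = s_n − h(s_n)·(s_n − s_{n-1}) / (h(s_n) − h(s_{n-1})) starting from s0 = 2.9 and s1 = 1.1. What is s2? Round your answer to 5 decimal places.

h(2.9) = 11.0890000, h(1.1) = -11.9690000
s2 = 1.1000000 − (-11.9690000)·(1.1000000 − 2.9000000) / (-11.9690000 − 11.0890000) = 1.1000000 − (21.5442000)/(-23.0580000) = 2.0343482

2.03435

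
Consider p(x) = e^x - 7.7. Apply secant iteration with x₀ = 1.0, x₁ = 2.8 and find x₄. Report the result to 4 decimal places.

2.0698

p(1.0) = -4.981718, p(2.8) = 8.744647
x₂ = 2.800000 − 8.744647·(2.800000 − 1.000000) / (8.744647 − (-4.981718)) = 2.800000 − (15.740364)/(13.726365) = 1.653275
p(1.653275) = -2.475939
x₃ = 1.653275 − (-2.475939)·(1.653275 − 2.800000) / (-2.475939 − 8.744647) = 1.653275 − (2.839221)/(-11.220586) = 1.906312
p(1.906312) = -0.971772
x₄ = 1.906312 − (-0.971772)·(1.906312 − 1.653275) / (-0.971772 − (-2.475939)) = 1.906312 − (-0.245894)/(1.504167) = 2.069787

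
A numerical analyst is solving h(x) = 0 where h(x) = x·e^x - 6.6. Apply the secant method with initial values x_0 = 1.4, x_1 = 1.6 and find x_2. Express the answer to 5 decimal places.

1.48211

h(1.4) = -0.9227200, h(1.6) = 1.3248519
x_2 = 1.6000000 − 1.3248519·(1.6000000 − 1.4000000) / (1.3248519 − (-0.9227200)) = 1.6000000 − (0.2649704)/(2.2475719) = 1.4821082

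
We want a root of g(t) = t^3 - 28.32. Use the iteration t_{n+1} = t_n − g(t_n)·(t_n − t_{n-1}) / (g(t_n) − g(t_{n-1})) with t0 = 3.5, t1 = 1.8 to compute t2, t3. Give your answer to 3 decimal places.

g(3.5) = 14.55500, g(1.8) = -22.48800
t2 = 1.80000 − (-22.48800)·(1.80000 − 3.50000) / (-22.48800 − 14.55500) = 1.80000 − (38.22960)/(-37.04300) = 2.83203
g(2.83203) = -5.60593
t3 = 2.83203 − (-5.60593)·(2.83203 − 1.80000) / (-5.60593 − (-22.48800)) = 2.83203 − (-5.78551)/(16.88207) = 3.17473

2.832, 3.175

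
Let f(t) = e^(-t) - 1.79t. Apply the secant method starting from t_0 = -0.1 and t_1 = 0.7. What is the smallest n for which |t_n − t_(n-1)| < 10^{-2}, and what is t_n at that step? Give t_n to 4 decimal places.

n = 4, t_n = 0.3815

f(-0.1) = 1.284171, f(0.7) = -0.756415
t_2 = 0.700000 − (-0.756415)·(0.800000)/(-2.040586) = 0.403452;  |Δ| = 0.296548
f(0.403452) = -0.054169
t_3 = 0.403452 − (-0.054169)·(-0.296548)/(0.702246) = 0.380577;  |Δ| = 0.022875
f(0.380577) = 0.002234
t_4 = 0.380577 − 0.002234·(-0.022875)/(0.056402) = 0.381483;  |Δ| = 0.000906
|t_4 − t_3| = 0.000906 < 10^{-2}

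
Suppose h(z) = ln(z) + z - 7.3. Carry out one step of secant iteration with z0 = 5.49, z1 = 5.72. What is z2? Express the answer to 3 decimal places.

5.581

h(5.49) = -0.10707, h(5.72) = 0.16397
z2 = 5.72000 − 0.16397·(5.72000 − 5.49000) / (0.16397 − (-0.10707)) = 5.72000 − (0.03771)/(0.27104) = 5.58086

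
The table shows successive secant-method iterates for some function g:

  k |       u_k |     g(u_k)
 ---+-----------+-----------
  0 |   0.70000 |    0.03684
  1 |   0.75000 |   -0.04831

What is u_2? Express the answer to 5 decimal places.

u_2 = 0.75000 − (-0.04831)·(0.75000 − 0.70000) / (-0.04831 − 0.03684)
   = 0.75000 − (-0.0024155)/(-0.0851500) = 0.7216324

0.72163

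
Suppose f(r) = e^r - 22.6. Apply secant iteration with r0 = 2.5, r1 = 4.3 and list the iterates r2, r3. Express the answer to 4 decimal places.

2.8048, 2.9637

f(2.5) = -10.417506, f(4.3) = 51.099794
r2 = 4.300000 − 51.099794·(4.300000 − 2.500000) / (51.099794 − (-10.417506)) = 4.300000 − (91.979629)/(61.517300) = 2.804817
f(2.804817) = -6.075950
r3 = 2.804817 − (-6.075950)·(2.804817 − 4.300000) / (-6.075950 − 51.099794) = 2.804817 − (9.084659)/(-57.175744) = 2.963707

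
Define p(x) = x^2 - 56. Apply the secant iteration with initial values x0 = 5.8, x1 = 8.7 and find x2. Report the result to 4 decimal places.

7.3421

p(5.8) = -22.360000, p(8.7) = 19.690000
x2 = 8.700000 − 19.690000·(8.700000 − 5.800000) / (19.690000 − (-22.360000)) = 8.700000 − (57.101000)/(42.050000) = 7.342069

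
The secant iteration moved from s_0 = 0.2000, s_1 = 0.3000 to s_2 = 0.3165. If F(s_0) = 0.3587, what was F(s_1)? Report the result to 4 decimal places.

The secant line through (0.2000, 0.3587) and (0.3000, F(s_1)) crosses zero at s_2 = 0.3165.
So (0.2000, 0.3587), (0.3000, F(s_1)), (0.3165, 0) are collinear:
F(s_1) = 0.3587 · (0.3000 − 0.3165) / (0.2000 − 0.3165) = 0.3587 · (-0.016500)/(-0.116500) = 0.050803

0.0508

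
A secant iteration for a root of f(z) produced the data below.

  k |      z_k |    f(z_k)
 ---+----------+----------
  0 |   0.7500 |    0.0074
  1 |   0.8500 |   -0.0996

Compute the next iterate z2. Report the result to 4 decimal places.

0.7569

z2 = 0.8500 − (-0.0996)·(0.8500 − 0.7500) / (-0.0996 − 0.0074)
   = 0.8500 − (-0.009960)/(-0.107000) = 0.756916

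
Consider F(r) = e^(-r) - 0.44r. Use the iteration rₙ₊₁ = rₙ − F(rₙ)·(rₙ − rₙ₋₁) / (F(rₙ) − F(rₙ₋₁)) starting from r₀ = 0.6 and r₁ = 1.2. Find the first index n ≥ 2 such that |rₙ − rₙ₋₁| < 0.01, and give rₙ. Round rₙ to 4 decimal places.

n = 4, rₙ = 0.9125

F(0.6) = 0.284812, F(1.2) = -0.226806
r₂ = 1.200000 − (-0.226806)·(0.600000)/(-0.511617) = 0.934013;  |Δ| = 0.265987
F(0.934013) = -0.017992
r₃ = 0.934013 − (-0.017992)·(-0.265987)/(0.208813) = 0.911095;  |Δ| = 0.022919
F(0.911095) = 0.001202
r₄ = 0.911095 − 0.001202·(-0.022919)/(0.019195) = 0.912530;  |Δ| = 0.001436
|r₄ − r₃| = 0.001436 < 0.01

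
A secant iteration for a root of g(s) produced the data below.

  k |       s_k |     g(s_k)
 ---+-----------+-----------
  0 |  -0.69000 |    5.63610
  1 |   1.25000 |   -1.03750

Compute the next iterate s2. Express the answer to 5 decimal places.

s2 = 1.25000 − (-1.03750)·(1.25000 − (-0.69000)) / (-1.03750 − 5.63610)
   = 1.25000 − (-2.0127500)/(-6.6736000) = 0.9484012

0.94840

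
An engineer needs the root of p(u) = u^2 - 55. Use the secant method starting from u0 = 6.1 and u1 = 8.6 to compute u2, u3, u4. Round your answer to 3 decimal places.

p(6.1) = -17.79000, p(8.6) = 18.96000
u2 = 8.60000 − 18.96000·(8.60000 − 6.10000) / (18.96000 − (-17.79000)) = 8.60000 − (47.40000)/(36.75000) = 7.31020
p(7.31020) = -1.56092
u3 = 7.31020 − (-1.56092)·(7.31020 − 8.60000) / (-1.56092 − 18.96000) = 7.31020 − (2.01326)/(-20.52092) = 7.40831
p(7.40831) = -0.11691
u4 = 7.40831 − (-0.11691)·(7.40831 − 7.31020) / (-0.11691 − (-1.56092)) = 7.40831 − (-0.01147)/(1.44400) = 7.41626

7.310, 7.408, 7.416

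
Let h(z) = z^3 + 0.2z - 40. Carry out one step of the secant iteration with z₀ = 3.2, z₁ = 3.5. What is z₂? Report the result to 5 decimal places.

h(3.2) = -6.5920000, h(3.5) = 3.5750000
z₂ = 3.5000000 − 3.5750000·(3.5000000 − 3.2000000) / (3.5750000 − (-6.5920000)) = 3.5000000 − (1.0725000)/(10.1670000) = 3.3945117

3.39451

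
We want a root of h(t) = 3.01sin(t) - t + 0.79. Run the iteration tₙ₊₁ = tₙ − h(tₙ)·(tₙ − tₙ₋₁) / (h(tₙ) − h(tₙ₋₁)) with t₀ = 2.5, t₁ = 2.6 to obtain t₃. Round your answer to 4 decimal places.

2.5266

h(2.5) = 0.091401, h(2.6) = -0.258341
t₂ = 2.600000 − (-0.258341)·(2.600000 − 2.500000) / (-0.258341 − 0.091401) = 2.600000 − (-0.025834)/(-0.349742) = 2.526134
h(2.526134) = 0.001639
t₃ = 2.526134 − 0.001639·(2.526134 − 2.600000) / (0.001639 − (-0.258341)) = 2.526134 − (-0.000121)/(0.259980) = 2.526600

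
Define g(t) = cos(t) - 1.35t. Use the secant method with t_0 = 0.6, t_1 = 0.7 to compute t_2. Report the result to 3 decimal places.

0.608

g(0.6) = 0.01534, g(0.7) = -0.18016
t_2 = 0.70000 − (-0.18016)·(0.70000 − 0.60000) / (-0.18016 − 0.01534) = 0.70000 − (-0.01802)/(-0.19549) = 0.60784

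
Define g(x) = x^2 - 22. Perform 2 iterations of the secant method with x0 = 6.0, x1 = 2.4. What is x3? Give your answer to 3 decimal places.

g(6.0) = 14.00000, g(2.4) = -16.24000
x2 = 2.40000 − (-16.24000)·(2.40000 − 6.00000) / (-16.24000 − 14.00000) = 2.40000 − (58.46400)/(-30.24000) = 4.33333
g(4.33333) = -3.22222
x3 = 4.33333 − (-3.22222)·(4.33333 − 2.40000) / (-3.22222 − (-16.24000)) = 4.33333 − (-6.22963)/(13.01778) = 4.81188

4.812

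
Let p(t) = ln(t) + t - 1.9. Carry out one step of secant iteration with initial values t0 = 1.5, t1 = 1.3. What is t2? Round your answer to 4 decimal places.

1.4968

p(1.5) = 0.005465, p(1.3) = -0.337636
t2 = 1.300000 − (-0.337636)·(1.300000 − 1.500000) / (-0.337636 − 0.005465) = 1.300000 − (0.067527)/(-0.343101) = 1.496814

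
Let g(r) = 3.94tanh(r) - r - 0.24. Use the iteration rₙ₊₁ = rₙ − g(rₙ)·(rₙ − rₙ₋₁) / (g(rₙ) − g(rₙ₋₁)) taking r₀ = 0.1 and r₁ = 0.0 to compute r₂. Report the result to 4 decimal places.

0.0820

g(0.1) = 0.052692, g(0.0) = -0.240000
r₂ = 0.000000 − (-0.240000)·(0.000000 − 0.100000) / (-0.240000 − 0.052692) = 0.000000 − (0.024000)/(-0.292692) = 0.081997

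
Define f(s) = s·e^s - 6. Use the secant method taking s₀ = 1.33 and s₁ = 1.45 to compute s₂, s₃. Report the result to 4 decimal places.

f(1.33) = -0.971212, f(1.45) = 0.181516
s₂ = 1.450000 − 0.181516·(1.450000 − 1.330000) / (0.181516 − (-0.971212)) = 1.450000 − (0.021782)/(1.152728) = 1.431104
f(1.431104) = -0.013241
s₃ = 1.431104 − (-0.013241)·(1.431104 − 1.450000) / (-0.013241 − 0.181516) = 1.431104 − (0.000250)/(-0.194757) = 1.432389

1.4311, 1.4324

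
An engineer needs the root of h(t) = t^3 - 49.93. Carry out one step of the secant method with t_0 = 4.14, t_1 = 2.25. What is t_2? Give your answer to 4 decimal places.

h(4.14) = 21.027944, h(2.25) = -38.539375
t_2 = 2.250000 − (-38.539375)·(2.250000 − 4.140000) / (-38.539375 − 21.027944) = 2.250000 − (72.839419)/(-59.567319) = 3.472808

3.4728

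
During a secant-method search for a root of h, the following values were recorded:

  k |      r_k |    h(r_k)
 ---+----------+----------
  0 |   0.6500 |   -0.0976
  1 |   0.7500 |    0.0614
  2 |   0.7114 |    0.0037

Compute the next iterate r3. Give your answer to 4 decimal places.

r3 = 0.7114 − 0.0037·(0.7114 − 0.7500) / (0.0037 − 0.0614)
   = 0.7114 − (-0.000143)/(-0.057700) = 0.708925

0.7089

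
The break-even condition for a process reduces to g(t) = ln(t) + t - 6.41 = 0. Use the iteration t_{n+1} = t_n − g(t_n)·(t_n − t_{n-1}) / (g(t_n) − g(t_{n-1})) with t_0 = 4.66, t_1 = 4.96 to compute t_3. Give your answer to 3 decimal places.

4.834

g(4.66) = -0.21098, g(4.96) = 0.15141
t_2 = 4.96000 − 0.15141·(4.96000 − 4.66000) / (0.15141 − (-0.21098)) = 4.96000 − (0.04542)/(0.36239) = 4.83466
g(4.83466) = 0.00047
t_3 = 4.83466 − 0.00047·(4.83466 − 4.96000) / (0.00047 − 0.15141) = 4.83466 − (-0.00006)/(-0.15093) = 4.83427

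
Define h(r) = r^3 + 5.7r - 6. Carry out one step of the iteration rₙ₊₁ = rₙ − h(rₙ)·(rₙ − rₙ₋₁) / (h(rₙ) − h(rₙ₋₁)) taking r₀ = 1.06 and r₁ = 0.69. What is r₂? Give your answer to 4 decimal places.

h(1.06) = 1.233016, h(0.69) = -1.738491
r₂ = 0.690000 − (-1.738491)·(0.690000 − 1.060000) / (-1.738491 − 1.233016) = 0.690000 − (0.643242)/(-2.971507) = 0.906470

0.9065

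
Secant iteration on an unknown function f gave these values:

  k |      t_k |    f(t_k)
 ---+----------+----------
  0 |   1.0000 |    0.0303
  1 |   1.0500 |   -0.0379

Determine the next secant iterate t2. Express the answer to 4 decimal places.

1.0222

t2 = 1.0500 − (-0.0379)·(1.0500 − 1.0000) / (-0.0379 − 0.0303)
   = 1.0500 − (-0.001895)/(-0.068200) = 1.022214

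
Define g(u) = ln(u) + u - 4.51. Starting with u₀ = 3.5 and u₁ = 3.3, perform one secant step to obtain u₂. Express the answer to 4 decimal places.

g(3.5) = 0.242763, g(3.3) = -0.016078
u₂ = 3.300000 − (-0.016078)·(3.300000 − 3.500000) / (-0.016078 − 0.242763) = 3.300000 − (0.003216)/(-0.258841) = 3.312423

3.3124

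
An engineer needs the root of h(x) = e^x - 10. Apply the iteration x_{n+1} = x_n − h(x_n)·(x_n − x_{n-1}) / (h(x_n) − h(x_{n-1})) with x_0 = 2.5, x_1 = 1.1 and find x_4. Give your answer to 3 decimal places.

h(2.5) = 2.18249, h(1.1) = -6.99583
x_2 = 1.10000 − (-6.99583)·(1.10000 − 2.50000) / (-6.99583 − 2.18249) = 1.10000 − (9.79417)/(-9.17833) = 2.16710
h(2.16710) = -1.26710
x_3 = 2.16710 − (-1.26710)·(2.16710 − 1.10000) / (-1.26710 − (-6.99583)) = 2.16710 − (-1.35212)/(5.72873) = 2.40312
h(2.40312) = 1.05764
x_4 = 2.40312 − 1.05764·(2.40312 − 2.16710) / (1.05764 − (-1.26710)) = 2.40312 − (0.24963)/(2.32475) = 2.29574

2.296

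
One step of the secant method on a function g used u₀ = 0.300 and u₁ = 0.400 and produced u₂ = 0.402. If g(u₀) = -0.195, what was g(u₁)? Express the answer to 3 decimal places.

The secant line through (0.300, -0.195) and (0.400, g(u₁)) crosses zero at u₂ = 0.402.
So (0.300, -0.195), (0.400, g(u₁)), (0.402, 0) are collinear:
g(u₁) = -0.195 · (0.400 − 0.402) / (0.300 − 0.402) = -0.195 · (-0.00200)/(-0.10200) = -0.00382

-0.004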